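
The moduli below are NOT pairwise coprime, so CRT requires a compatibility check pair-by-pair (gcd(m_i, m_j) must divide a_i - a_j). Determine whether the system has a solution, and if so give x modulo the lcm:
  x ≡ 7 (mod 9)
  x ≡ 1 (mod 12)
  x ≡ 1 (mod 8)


Moduli 9, 12, 8 are not pairwise coprime, so CRT works modulo lcm(m_i) when all pairwise compatibility conditions hold.
Pairwise compatibility: gcd(m_i, m_j) must divide a_i - a_j for every pair.
Merge one congruence at a time:
  Start: x ≡ 7 (mod 9).
  Combine with x ≡ 1 (mod 12): gcd(9, 12) = 3; 1 - 7 = -6, which IS divisible by 3, so compatible.
    Write x = 7 + 9·t and substitute into x ≡ 1 (mod 12): 9·t ≡ 1 − 7 = -6 (mod 12).
    Divide the congruence (and modulus) by g = 3: 3·t ≡ -2 (mod 4).
    Reduce coefficients mod 4: 3·t ≡ 2 (mod 4).
    The inverse of 3 mod 4 is 3 (since 3·3 = 9 = 2·4 + 1), so t ≡ 3·2 = 6 ≡ 2 (mod 4).
    Then x = 7 + 9·2 = 25, valid modulo lcm(9, 12) = 36: x ≡ 25 (mod 36).
  Combine with x ≡ 1 (mod 8): gcd(36, 8) = 4; 1 - 25 = -24, which IS divisible by 4, so compatible.
    Write x = 25 + 36·t and substitute into x ≡ 1 (mod 8): 36·t ≡ 1 − 25 = -24 (mod 8).
    Divide the congruence (and modulus) by g = 4: 9·t ≡ -6 (mod 2).
    Reduce coefficients mod 2: 1·t ≡ 0 (mod 2).
    So t ≡ 0 (mod 2).
    Then x = 25 + 36·0 = 25, valid modulo lcm(36, 8) = 72: x ≡ 25 (mod 72).
Verify: 25 mod 9 = 7, 25 mod 12 = 1, 25 mod 8 = 1.

x ≡ 25 (mod 72).


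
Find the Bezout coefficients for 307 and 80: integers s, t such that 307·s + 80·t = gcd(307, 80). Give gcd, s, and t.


Euclidean algorithm on (307, 80) — divide until remainder is 0:
  307 = 3 · 80 + 67
  80 = 1 · 67 + 13
  67 = 5 · 13 + 2
  13 = 6 · 2 + 1
  2 = 2 · 1 + 0
gcd(307, 80) = 1.
Track Bezout coefficients alongside the remainders: start with r₀ = 307 = a·1 + b·0 (s = 1, t = 0) and r₁ = 80 = a·0 + b·1 (s = 0, t = 1); each new remainder r_{k+1} = r_{k-1} − q_k·r_k inherits s_{k+1} = s_{k-1} − q_k·s_k, t_{k+1} = t_{k-1} − q_k·t_k, so r_k = a·s_k + b·t_k at every step:
  q = 3: r = 67, s = 1 − 3·0 = 1, t = 0 − 3·1 = -3  (check: 307·1 + 80·(-3) = 67)
  q = 1: r = 13, s = 0 − 1·1 = -1, t = 1 − 1·(-3) = 4  (check: 307·(-1) + 80·4 = 13)
  q = 5: r = 2, s = 1 − 5·(-1) = 6, t = -3 − 5·4 = -23  (check: 307·6 + 80·(-23) = 2)
  q = 6: r = 1, s = -1 − 6·6 = -37, t = 4 − 6·(-23) = 142  (check: 307·(-37) + 80·142 = 1)
The row with r = 1 (the gcd) gives the Bezout coefficients s = -37, t = 142.
Result: 307 · (-37) + 80 · (142) = 1.

gcd(307, 80) = 1; s = -37, t = 142 (check: 307·(-37) + 80·142 = 1).


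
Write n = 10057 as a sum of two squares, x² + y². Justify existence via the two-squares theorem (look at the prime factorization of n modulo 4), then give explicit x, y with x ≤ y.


Step 1: Factor n = 10057 = 89 · 113.
Step 2: Check the mod-4 condition on each prime factor: 89 ≡ 1 (mod 4), exponent 1; 113 ≡ 1 (mod 4), exponent 1.
All primes ≡ 3 (mod 4) appear to even exponent (or don't appear), so by the two-squares theorem n IS expressible as a sum of two squares.
Step 3: Build a representation. Here n = 89 · 113 is a product of primes ≡ 1 (mod 4). Each prime p ≡ 1 (mod 4) is itself a sum of two squares; find a² by testing p − a² for a perfect square:
  89: 89 − 1² = 88, 89 − 2² = 85, 89 − 3² = 80, 89 − 4² = 73, 89 − 5² = 64 = 8² ⇒ 89 = 5² + 8².
  113: 113 − 1² = 112, 113 − 2² = 109, 113 − 3² = 104, 113 − 4² = 97, 113 − 5² = 88, 113 − 6² = 77, 113 − 7² = 64 = 8² ⇒ 113 = 7² + 8².
  Combine using the Brahmagupta–Fibonacci identity (a² + b²)(c² + d²) = (ac − bd)² + (ad + bc)² = (ac + bd)² + (ad − bc)²:
  89 · 113 = 10057: from (5² + 8²)(7² + 8²), take (5·7 − 8·8, 5·8 + 8·7) = (35 − 64, 40 + 56) = (-29, 96); dropping signs (only squares matter) gives (29, 96); check 29² + 96² = 841 + 9216 = 10057 ✓.
Step 4: Order so x ≤ y and verify: 29² + 96² = 841 + 9216 = 10057 = n. ✓

n = 10057 = 29² + 96² (one valid representation with x ≤ y).


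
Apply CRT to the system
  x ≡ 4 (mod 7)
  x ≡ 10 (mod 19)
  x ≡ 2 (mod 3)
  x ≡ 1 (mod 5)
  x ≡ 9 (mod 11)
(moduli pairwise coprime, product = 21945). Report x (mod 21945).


Product of moduli M = 7 · 19 · 3 · 5 · 11 = 21945.
Merge one congruence at a time:
  Start: x ≡ 4 (mod 7).
  Combine with x ≡ 10 (mod 19); new modulus lcm = 133.
    Write x = 4 + 7·t and substitute into x ≡ 10 (mod 19): 7·t ≡ 10 − 4 = 6 (mod 19).
    The inverse of 7 mod 19 is 11 (since 7·11 = 77 = 4·19 + 1), so t ≡ 11·6 = 66 ≡ 9 (mod 19).
    Then x = 4 + 7·9 = 67, valid modulo lcm(7, 19) = 133: x ≡ 67 (mod 133).
  Combine with x ≡ 2 (mod 3); new modulus lcm = 399.
    Write x = 67 + 133·t and substitute into x ≡ 2 (mod 3): 133·t ≡ 2 − 67 = -65 (mod 3).
    Reduce coefficients mod 3: 1·t ≡ 1 (mod 3).
    So t ≡ 1 (mod 3).
    Then x = 67 + 133·1 = 200, valid modulo lcm(133, 3) = 399: x ≡ 200 (mod 399).
  Combine with x ≡ 1 (mod 5); new modulus lcm = 1995.
    Write x = 200 + 399·t and substitute into x ≡ 1 (mod 5): 399·t ≡ 1 − 200 = -199 (mod 5).
    Reduce coefficients mod 5: 4·t ≡ 1 (mod 5).
    The inverse of 4 mod 5 is 4 (since 4·4 = 16 = 3·5 + 1), so t ≡ 4·1 = 4 ≡ 4 (mod 5).
    Then x = 200 + 399·4 = 1796, valid modulo lcm(399, 5) = 1995: x ≡ 1796 (mod 1995).
  Combine with x ≡ 9 (mod 11); new modulus lcm = 21945.
    Write x = 1796 + 1995·t and substitute into x ≡ 9 (mod 11): 1995·t ≡ 9 − 1796 = -1787 (mod 11).
    Reduce coefficients mod 11: 4·t ≡ 6 (mod 11).
    The inverse of 4 mod 11 is 3 (since 4·3 = 12 = 1·11 + 1), so t ≡ 3·6 = 18 ≡ 7 (mod 11).
    Then x = 1796 + 1995·7 = 15761, valid modulo lcm(1995, 11) = 21945: x ≡ 15761 (mod 21945).
Verify against each original: 15761 mod 7 = 4, 15761 mod 19 = 10, 15761 mod 3 = 2, 15761 mod 5 = 1, 15761 mod 11 = 9.

x ≡ 15761 (mod 21945).


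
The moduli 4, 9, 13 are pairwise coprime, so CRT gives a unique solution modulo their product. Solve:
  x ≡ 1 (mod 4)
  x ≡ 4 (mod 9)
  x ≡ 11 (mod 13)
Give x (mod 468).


Moduli 4, 9, 13 are pairwise coprime; by CRT there is a unique solution modulo M = 4 · 9 · 13 = 468.
Solve pairwise, accumulating the modulus:
  Start with x ≡ 1 (mod 4).
  Combine with x ≡ 4 (mod 9): since gcd(4, 9) = 1, we get a unique residue mod 36.
    Write x = 1 + 4·t and substitute into x ≡ 4 (mod 9): 4·t ≡ 4 − 1 = 3 (mod 9).
    The inverse of 4 mod 9 is 7 (since 4·7 = 28 = 3·9 + 1), so t ≡ 7·3 = 21 ≡ 3 (mod 9).
    Then x = 1 + 4·3 = 13, valid modulo lcm(4, 9) = 36: x ≡ 13 (mod 36).
  Combine with x ≡ 11 (mod 13): since gcd(36, 13) = 1, we get a unique residue mod 468.
    Write x = 13 + 36·t and substitute into x ≡ 11 (mod 13): 36·t ≡ 11 − 13 = -2 (mod 13).
    Reduce coefficients mod 13: 10·t ≡ 11 (mod 13).
    The inverse of 10 mod 13 is 4 (since 10·4 = 40 = 3·13 + 1), so t ≡ 4·11 = 44 ≡ 5 (mod 13).
    Then x = 13 + 36·5 = 193, valid modulo lcm(36, 13) = 468: x ≡ 193 (mod 468).
Verify: 193 mod 4 = 1 ✓, 193 mod 9 = 4 ✓, 193 mod 13 = 11 ✓.

x ≡ 193 (mod 468).


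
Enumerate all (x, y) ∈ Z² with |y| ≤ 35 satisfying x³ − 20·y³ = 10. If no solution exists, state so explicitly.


The equation is x³ - 20y³ = 10. For fixed y, x³ = 20·y³ + 10, so a solution requires the RHS to be a perfect cube.
Strategy: iterate y from -35 to 35, compute RHS = 20·y³ + 10, and check whether it is a (positive or negative) perfect cube.
Check small values of y:
  y = 0: RHS = 10 is not a perfect cube.
  y = 1: RHS = 30 is not a perfect cube.
  y = -1: RHS = -10 is not a perfect cube.
  y = 2: RHS = 170 is not a perfect cube.
  y = -2: RHS = -150 is not a perfect cube.
  y = 3: RHS = 550 is not a perfect cube.
  y = -3: RHS = -530 is not a perfect cube.
Continuing the search up to |y| = 35 finds no solutions either.
No (x, y) in the scanned range satisfies the equation.

No integer solutions with |y| ≤ 35.


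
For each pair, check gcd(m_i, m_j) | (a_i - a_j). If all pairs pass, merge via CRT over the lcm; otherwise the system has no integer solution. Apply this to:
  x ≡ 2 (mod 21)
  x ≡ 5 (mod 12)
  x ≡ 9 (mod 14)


Moduli 21, 12, 14 are not pairwise coprime, so CRT works modulo lcm(m_i) when all pairwise compatibility conditions hold.
Pairwise compatibility: gcd(m_i, m_j) must divide a_i - a_j for every pair.
Merge one congruence at a time:
  Start: x ≡ 2 (mod 21).
  Combine with x ≡ 5 (mod 12): gcd(21, 12) = 3; 5 - 2 = 3, which IS divisible by 3, so compatible.
    Write x = 2 + 21·t and substitute into x ≡ 5 (mod 12): 21·t ≡ 5 − 2 = 3 (mod 12).
    Divide the congruence (and modulus) by g = 3: 7·t ≡ 1 (mod 4).
    Reduce coefficients mod 4: 3·t ≡ 1 (mod 4).
    The inverse of 3 mod 4 is 3 (since 3·3 = 9 = 2·4 + 1), so t ≡ 3·1 = 3 ≡ 3 (mod 4).
    Then x = 2 + 21·3 = 65, valid modulo lcm(21, 12) = 84: x ≡ 65 (mod 84).
  Combine with x ≡ 9 (mod 14): gcd(84, 14) = 14; 9 - 65 = -56, which IS divisible by 14, so compatible.
    Write x = 65 + 84·t and substitute into x ≡ 9 (mod 14): 84·t ≡ 9 − 65 = -56 (mod 14).
    Divide the congruence (and modulus) by g = 14: 6·t ≡ -4 (mod 1).
    Modulo 1 every t works; take t = 0.
    Then x = 65 + 84·0 = 65, valid modulo lcm(84, 14) = 84: x ≡ 65 (mod 84).
Verify: 65 mod 21 = 2, 65 mod 12 = 5, 65 mod 14 = 9.

x ≡ 65 (mod 84).


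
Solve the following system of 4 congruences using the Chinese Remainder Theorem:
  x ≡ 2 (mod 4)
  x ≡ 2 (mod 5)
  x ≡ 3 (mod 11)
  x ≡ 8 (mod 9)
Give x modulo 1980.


Product of moduli M = 4 · 5 · 11 · 9 = 1980.
Merge one congruence at a time:
  Start: x ≡ 2 (mod 4).
  Combine with x ≡ 2 (mod 5); new modulus lcm = 20.
    Write x = 2 + 4·t and substitute into x ≡ 2 (mod 5): 4·t ≡ 2 − 2 = 0 (mod 5).
    The inverse of 4 mod 5 is 4 (since 4·4 = 16 = 3·5 + 1), so t ≡ 4·0 = 0 ≡ 0 (mod 5).
    Then x = 2 + 4·0 = 2, valid modulo lcm(4, 5) = 20: x ≡ 2 (mod 20).
  Combine with x ≡ 3 (mod 11); new modulus lcm = 220.
    Write x = 2 + 20·t and substitute into x ≡ 3 (mod 11): 20·t ≡ 3 − 2 = 1 (mod 11).
    Reduce coefficients mod 11: 9·t ≡ 1 (mod 11).
    The inverse of 9 mod 11 is 5 (since 9·5 = 45 = 4·11 + 1), so t ≡ 5·1 = 5 ≡ 5 (mod 11).
    Then x = 2 + 20·5 = 102, valid modulo lcm(20, 11) = 220: x ≡ 102 (mod 220).
  Combine with x ≡ 8 (mod 9); new modulus lcm = 1980.
    Write x = 102 + 220·t and substitute into x ≡ 8 (mod 9): 220·t ≡ 8 − 102 = -94 (mod 9).
    Reduce coefficients mod 9: 4·t ≡ 5 (mod 9).
    The inverse of 4 mod 9 is 7 (since 4·7 = 28 = 3·9 + 1), so t ≡ 7·5 = 35 ≡ 8 (mod 9).
    Then x = 102 + 220·8 = 1862, valid modulo lcm(220, 9) = 1980: x ≡ 1862 (mod 1980).
Verify against each original: 1862 mod 4 = 2, 1862 mod 5 = 2, 1862 mod 11 = 3, 1862 mod 9 = 8.

x ≡ 1862 (mod 1980).


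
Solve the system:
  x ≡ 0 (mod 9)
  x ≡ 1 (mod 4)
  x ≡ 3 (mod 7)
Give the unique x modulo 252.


Moduli 9, 4, 7 are pairwise coprime; by CRT there is a unique solution modulo M = 9 · 4 · 7 = 252.
Solve pairwise, accumulating the modulus:
  Start with x ≡ 0 (mod 9).
  Combine with x ≡ 1 (mod 4): since gcd(9, 4) = 1, we get a unique residue mod 36.
    Write x = 0 + 9·t and substitute into x ≡ 1 (mod 4): 9·t ≡ 1 − 0 = 1 (mod 4).
    Reduce coefficients mod 4: 1·t ≡ 1 (mod 4).
    So t ≡ 1 (mod 4).
    Then x = 0 + 9·1 = 9, valid modulo lcm(9, 4) = 36: x ≡ 9 (mod 36).
  Combine with x ≡ 3 (mod 7): since gcd(36, 7) = 1, we get a unique residue mod 252.
    Write x = 9 + 36·t and substitute into x ≡ 3 (mod 7): 36·t ≡ 3 − 9 = -6 (mod 7).
    Reduce coefficients mod 7: 1·t ≡ 1 (mod 7).
    So t ≡ 1 (mod 7).
    Then x = 9 + 36·1 = 45, valid modulo lcm(36, 7) = 252: x ≡ 45 (mod 252).
Verify: 45 mod 9 = 0 ✓, 45 mod 4 = 1 ✓, 45 mod 7 = 3 ✓.

x ≡ 45 (mod 252).


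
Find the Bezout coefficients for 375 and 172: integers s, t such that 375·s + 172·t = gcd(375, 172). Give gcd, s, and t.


Euclidean algorithm on (375, 172) — divide until remainder is 0:
  375 = 2 · 172 + 31
  172 = 5 · 31 + 17
  31 = 1 · 17 + 14
  17 = 1 · 14 + 3
  14 = 4 · 3 + 2
  3 = 1 · 2 + 1
  2 = 2 · 1 + 0
gcd(375, 172) = 1.
Track Bezout coefficients alongside the remainders: start with r₀ = 375 = a·1 + b·0 (s = 1, t = 0) and r₁ = 172 = a·0 + b·1 (s = 0, t = 1); each new remainder r_{k+1} = r_{k-1} − q_k·r_k inherits s_{k+1} = s_{k-1} − q_k·s_k, t_{k+1} = t_{k-1} − q_k·t_k, so r_k = a·s_k + b·t_k at every step:
  q = 2: r = 31, s = 1 − 2·0 = 1, t = 0 − 2·1 = -2  (check: 375·1 + 172·(-2) = 31)
  q = 5: r = 17, s = 0 − 5·1 = -5, t = 1 − 5·(-2) = 11  (check: 375·(-5) + 172·11 = 17)
  q = 1: r = 14, s = 1 − 1·(-5) = 6, t = -2 − 1·11 = -13  (check: 375·6 + 172·(-13) = 14)
  q = 1: r = 3, s = -5 − 1·6 = -11, t = 11 − 1·(-13) = 24  (check: 375·(-11) + 172·24 = 3)
  q = 4: r = 2, s = 6 − 4·(-11) = 50, t = -13 − 4·24 = -109  (check: 375·50 + 172·(-109) = 2)
  q = 1: r = 1, s = -11 − 1·50 = -61, t = 24 − 1·(-109) = 133  (check: 375·(-61) + 172·133 = 1)
The row with r = 1 (the gcd) gives the Bezout coefficients s = -61, t = 133.
Result: 375 · (-61) + 172 · (133) = 1.

gcd(375, 172) = 1; s = -61, t = 133 (check: 375·(-61) + 172·133 = 1).


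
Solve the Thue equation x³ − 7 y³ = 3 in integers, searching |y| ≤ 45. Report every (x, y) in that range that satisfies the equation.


The equation is x³ - 7y³ = 3. For fixed y, x³ = 7·y³ + 3, so a solution requires the RHS to be a perfect cube.
Strategy: iterate y from -45 to 45, compute RHS = 7·y³ + 3, and check whether it is a (positive or negative) perfect cube.
Check small values of y:
  y = 0: RHS = 3 is not a perfect cube.
  y = 1: RHS = 10 is not a perfect cube.
  y = -1: RHS = -4 is not a perfect cube.
  y = 2: RHS = 59 is not a perfect cube.
  y = -2: RHS = -53 is not a perfect cube.
  y = 3: RHS = 192 is not a perfect cube.
  y = -3: RHS = -186 is not a perfect cube.
Continuing the search up to |y| = 45 finds no solutions either.
No (x, y) in the scanned range satisfies the equation.

No integer solutions with |y| ≤ 45.


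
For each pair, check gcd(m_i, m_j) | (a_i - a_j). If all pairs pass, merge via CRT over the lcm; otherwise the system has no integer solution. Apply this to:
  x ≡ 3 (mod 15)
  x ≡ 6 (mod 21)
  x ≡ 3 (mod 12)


Moduli 15, 21, 12 are not pairwise coprime, so CRT works modulo lcm(m_i) when all pairwise compatibility conditions hold.
Pairwise compatibility: gcd(m_i, m_j) must divide a_i - a_j for every pair.
Merge one congruence at a time:
  Start: x ≡ 3 (mod 15).
  Combine with x ≡ 6 (mod 21): gcd(15, 21) = 3; 6 - 3 = 3, which IS divisible by 3, so compatible.
    Write x = 3 + 15·t and substitute into x ≡ 6 (mod 21): 15·t ≡ 6 − 3 = 3 (mod 21).
    Divide the congruence (and modulus) by g = 3: 5·t ≡ 1 (mod 7).
    The inverse of 5 mod 7 is 3 (since 5·3 = 15 = 2·7 + 1), so t ≡ 3·1 = 3 ≡ 3 (mod 7).
    Then x = 3 + 15·3 = 48, valid modulo lcm(15, 21) = 105: x ≡ 48 (mod 105).
  Combine with x ≡ 3 (mod 12): gcd(105, 12) = 3; 3 - 48 = -45, which IS divisible by 3, so compatible.
    Write x = 48 + 105·t and substitute into x ≡ 3 (mod 12): 105·t ≡ 3 − 48 = -45 (mod 12).
    Divide the congruence (and modulus) by g = 3: 35·t ≡ -15 (mod 4).
    Reduce coefficients mod 4: 3·t ≡ 1 (mod 4).
    The inverse of 3 mod 4 is 3 (since 3·3 = 9 = 2·4 + 1), so t ≡ 3·1 = 3 ≡ 3 (mod 4).
    Then x = 48 + 105·3 = 363, valid modulo lcm(105, 12) = 420: x ≡ 363 (mod 420).
Verify: 363 mod 15 = 3, 363 mod 21 = 6, 363 mod 12 = 3.

x ≡ 363 (mod 420).


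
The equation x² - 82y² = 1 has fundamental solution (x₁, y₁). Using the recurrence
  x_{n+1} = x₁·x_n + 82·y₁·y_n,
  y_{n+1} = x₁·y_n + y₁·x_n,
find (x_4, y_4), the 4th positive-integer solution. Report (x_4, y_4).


Step 1: Find the fundamental solution (x₁, y₁) of x² - 82y² = 1.
  Expand √82 as a continued fraction. a₀ = ⌊√82⌋ = 9; iterate m_{k+1} = d_k·a_k − m_k, d_{k+1} = (82 − m_{k+1}²)/d_k, a_{k+1} = ⌊(a₀ + m_{k+1})/d_{k+1}⌋ (starting m₀ = 0, d₀ = 1), with convergents p_k = a_k·p_{k-1} + p_{k-2}, q_k = a_k·q_{k-1} + q_{k-2} (p₋₁ = 1, q₋₁ = 0):
  k = 0: a₀ = 9; p₀/q₀ = 9/1; p₀² − 82·q₀² = 81 − 82 = -1.
  k = 1: m = 9, d = 1, a = ⌊(9 + 9)/1⌋ = 18; p/q = (18·9 + 1)/(18·1 + 0) = 163/18; p² − 82·q² = 26569 − 26568 = 1.
  The first convergent with p² − 82·q² = 1 gives the fundamental solution (x₁, y₁) = (163, 18).
Step 2: Apply the recurrence (x_{n+1}, y_{n+1}) = (x₁x_n + 82y₁y_n, x₁y_n + y₁x_n) repeatedly.
  From (x_1, y_1) = (163, 18): x_2 = 163·163 + 82·18·18 = 53137; y_2 = 163·18 + 18·163 = 5868.
  From (x_2, y_2) = (53137, 5868): x_3 = 163·53137 + 82·18·5868 = 17322499; y_3 = 163·5868 + 18·53137 = 1912950.
  From (x_3, y_3) = (17322499, 1912950): x_4 = 163·17322499 + 82·18·1912950 = 5647081537; y_4 = 163·1912950 + 18·17322499 = 623615832.
Step 3: Verify x_4² - 82·y_4² = 31889529885526282369 - 31889529885526282368 = 1 (should be 1). ✓

(x_1, y_1) = (163, 18); (x_4, y_4) = (5647081537, 623615832).


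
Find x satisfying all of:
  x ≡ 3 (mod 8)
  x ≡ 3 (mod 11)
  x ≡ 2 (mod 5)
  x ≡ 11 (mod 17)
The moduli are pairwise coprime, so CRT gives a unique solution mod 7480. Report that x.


Product of moduli M = 8 · 11 · 5 · 17 = 7480.
Merge one congruence at a time:
  Start: x ≡ 3 (mod 8).
  Combine with x ≡ 3 (mod 11); new modulus lcm = 88.
    Write x = 3 + 8·t and substitute into x ≡ 3 (mod 11): 8·t ≡ 3 − 3 = 0 (mod 11).
    The inverse of 8 mod 11 is 7 (since 8·7 = 56 = 5·11 + 1), so t ≡ 7·0 = 0 ≡ 0 (mod 11).
    Then x = 3 + 8·0 = 3, valid modulo lcm(8, 11) = 88: x ≡ 3 (mod 88).
  Combine with x ≡ 2 (mod 5); new modulus lcm = 440.
    Write x = 3 + 88·t and substitute into x ≡ 2 (mod 5): 88·t ≡ 2 − 3 = -1 (mod 5).
    Reduce coefficients mod 5: 3·t ≡ 4 (mod 5).
    The inverse of 3 mod 5 is 2 (since 3·2 = 6 = 1·5 + 1), so t ≡ 2·4 = 8 ≡ 3 (mod 5).
    Then x = 3 + 88·3 = 267, valid modulo lcm(88, 5) = 440: x ≡ 267 (mod 440).
  Combine with x ≡ 11 (mod 17); new modulus lcm = 7480.
    Write x = 267 + 440·t and substitute into x ≡ 11 (mod 17): 440·t ≡ 11 − 267 = -256 (mod 17).
    Reduce coefficients mod 17: 15·t ≡ 16 (mod 17).
    The inverse of 15 mod 17 is 8 (since 15·8 = 120 = 7·17 + 1), so t ≡ 8·16 = 128 ≡ 9 (mod 17).
    Then x = 267 + 440·9 = 4227, valid modulo lcm(440, 17) = 7480: x ≡ 4227 (mod 7480).
Verify against each original: 4227 mod 8 = 3, 4227 mod 11 = 3, 4227 mod 5 = 2, 4227 mod 17 = 11.

x ≡ 4227 (mod 7480).


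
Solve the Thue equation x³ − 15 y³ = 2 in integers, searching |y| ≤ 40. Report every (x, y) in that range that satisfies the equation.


The equation is x³ - 15y³ = 2. For fixed y, x³ = 15·y³ + 2, so a solution requires the RHS to be a perfect cube.
Strategy: iterate y from -40 to 40, compute RHS = 15·y³ + 2, and check whether it is a (positive or negative) perfect cube.
Check small values of y:
  y = 0: RHS = 2 is not a perfect cube.
  y = 1: RHS = 17 is not a perfect cube.
  y = -1: RHS = -13 is not a perfect cube.
  y = 2: RHS = 122 is not a perfect cube.
  y = -2: RHS = -118 is not a perfect cube.
  y = 3: RHS = 407 is not a perfect cube.
  y = -3: RHS = -403 is not a perfect cube.
Continuing the search up to |y| = 40 finds no solutions either.
No (x, y) in the scanned range satisfies the equation.

No integer solutions with |y| ≤ 40.


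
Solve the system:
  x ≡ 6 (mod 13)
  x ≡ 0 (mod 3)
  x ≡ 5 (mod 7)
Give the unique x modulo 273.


Moduli 13, 3, 7 are pairwise coprime; by CRT there is a unique solution modulo M = 13 · 3 · 7 = 273.
Solve pairwise, accumulating the modulus:
  Start with x ≡ 6 (mod 13).
  Combine with x ≡ 0 (mod 3): since gcd(13, 3) = 1, we get a unique residue mod 39.
    Write x = 6 + 13·t and substitute into x ≡ 0 (mod 3): 13·t ≡ 0 − 6 = -6 (mod 3).
    Reduce coefficients mod 3: 1·t ≡ 0 (mod 3).
    So t ≡ 0 (mod 3).
    Then x = 6 + 13·0 = 6, valid modulo lcm(13, 3) = 39: x ≡ 6 (mod 39).
  Combine with x ≡ 5 (mod 7): since gcd(39, 7) = 1, we get a unique residue mod 273.
    Write x = 6 + 39·t and substitute into x ≡ 5 (mod 7): 39·t ≡ 5 − 6 = -1 (mod 7).
    Reduce coefficients mod 7: 4·t ≡ 6 (mod 7).
    The inverse of 4 mod 7 is 2 (since 4·2 = 8 = 1·7 + 1), so t ≡ 2·6 = 12 ≡ 5 (mod 7).
    Then x = 6 + 39·5 = 201, valid modulo lcm(39, 7) = 273: x ≡ 201 (mod 273).
Verify: 201 mod 13 = 6 ✓, 201 mod 3 = 0 ✓, 201 mod 7 = 5 ✓.

x ≡ 201 (mod 273).


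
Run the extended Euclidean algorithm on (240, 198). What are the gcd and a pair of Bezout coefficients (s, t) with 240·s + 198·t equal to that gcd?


Euclidean algorithm on (240, 198) — divide until remainder is 0:
  240 = 1 · 198 + 42
  198 = 4 · 42 + 30
  42 = 1 · 30 + 12
  30 = 2 · 12 + 6
  12 = 2 · 6 + 0
gcd(240, 198) = 6.
Track Bezout coefficients alongside the remainders: start with r₀ = 240 = a·1 + b·0 (s = 1, t = 0) and r₁ = 198 = a·0 + b·1 (s = 0, t = 1); each new remainder r_{k+1} = r_{k-1} − q_k·r_k inherits s_{k+1} = s_{k-1} − q_k·s_k, t_{k+1} = t_{k-1} − q_k·t_k, so r_k = a·s_k + b·t_k at every step:
  q = 1: r = 42, s = 1 − 1·0 = 1, t = 0 − 1·1 = -1  (check: 240·1 + 198·(-1) = 42)
  q = 4: r = 30, s = 0 − 4·1 = -4, t = 1 − 4·(-1) = 5  (check: 240·(-4) + 198·5 = 30)
  q = 1: r = 12, s = 1 − 1·(-4) = 5, t = -1 − 1·5 = -6  (check: 240·5 + 198·(-6) = 12)
  q = 2: r = 6, s = -4 − 2·5 = -14, t = 5 − 2·(-6) = 17  (check: 240·(-14) + 198·17 = 6)
The row with r = 6 (the gcd) gives the Bezout coefficients s = -14, t = 17.
Result: 240 · (-14) + 198 · (17) = 6.

gcd(240, 198) = 6; s = -14, t = 17 (check: 240·(-14) + 198·17 = 6).


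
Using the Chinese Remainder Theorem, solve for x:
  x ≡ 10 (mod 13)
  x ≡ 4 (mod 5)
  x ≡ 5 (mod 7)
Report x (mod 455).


Moduli 13, 5, 7 are pairwise coprime; by CRT there is a unique solution modulo M = 13 · 5 · 7 = 455.
Solve pairwise, accumulating the modulus:
  Start with x ≡ 10 (mod 13).
  Combine with x ≡ 4 (mod 5): since gcd(13, 5) = 1, we get a unique residue mod 65.
    Write x = 10 + 13·t and substitute into x ≡ 4 (mod 5): 13·t ≡ 4 − 10 = -6 (mod 5).
    Reduce coefficients mod 5: 3·t ≡ 4 (mod 5).
    The inverse of 3 mod 5 is 2 (since 3·2 = 6 = 1·5 + 1), so t ≡ 2·4 = 8 ≡ 3 (mod 5).
    Then x = 10 + 13·3 = 49, valid modulo lcm(13, 5) = 65: x ≡ 49 (mod 65).
  Combine with x ≡ 5 (mod 7): since gcd(65, 7) = 1, we get a unique residue mod 455.
    Write x = 49 + 65·t and substitute into x ≡ 5 (mod 7): 65·t ≡ 5 − 49 = -44 (mod 7).
    Reduce coefficients mod 7: 2·t ≡ 5 (mod 7).
    The inverse of 2 mod 7 is 4 (since 2·4 = 8 = 1·7 + 1), so t ≡ 4·5 = 20 ≡ 6 (mod 7).
    Then x = 49 + 65·6 = 439, valid modulo lcm(65, 7) = 455: x ≡ 439 (mod 455).
Verify: 439 mod 13 = 10 ✓, 439 mod 5 = 4 ✓, 439 mod 7 = 5 ✓.

x ≡ 439 (mod 455).


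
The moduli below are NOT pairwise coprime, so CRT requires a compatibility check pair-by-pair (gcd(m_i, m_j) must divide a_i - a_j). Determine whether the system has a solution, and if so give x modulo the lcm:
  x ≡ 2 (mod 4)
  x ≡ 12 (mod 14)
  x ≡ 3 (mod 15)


Moduli 4, 14, 15 are not pairwise coprime, so CRT works modulo lcm(m_i) when all pairwise compatibility conditions hold.
Pairwise compatibility: gcd(m_i, m_j) must divide a_i - a_j for every pair.
Merge one congruence at a time:
  Start: x ≡ 2 (mod 4).
  Combine with x ≡ 12 (mod 14): gcd(4, 14) = 2; 12 - 2 = 10, which IS divisible by 2, so compatible.
    Write x = 2 + 4·t and substitute into x ≡ 12 (mod 14): 4·t ≡ 12 − 2 = 10 (mod 14).
    Divide the congruence (and modulus) by g = 2: 2·t ≡ 5 (mod 7).
    The inverse of 2 mod 7 is 4 (since 2·4 = 8 = 1·7 + 1), so t ≡ 4·5 = 20 ≡ 6 (mod 7).
    Then x = 2 + 4·6 = 26, valid modulo lcm(4, 14) = 28: x ≡ 26 (mod 28).
  Combine with x ≡ 3 (mod 15): gcd(28, 15) = 1; 3 - 26 = -23, which IS divisible by 1, so compatible.
    Write x = 26 + 28·t and substitute into x ≡ 3 (mod 15): 28·t ≡ 3 − 26 = -23 (mod 15).
    Reduce coefficients mod 15: 13·t ≡ 7 (mod 15).
    The inverse of 13 mod 15 is 7 (since 13·7 = 91 = 6·15 + 1), so t ≡ 7·7 = 49 ≡ 4 (mod 15).
    Then x = 26 + 28·4 = 138, valid modulo lcm(28, 15) = 420: x ≡ 138 (mod 420).
Verify: 138 mod 4 = 2, 138 mod 14 = 12, 138 mod 15 = 3.

x ≡ 138 (mod 420).


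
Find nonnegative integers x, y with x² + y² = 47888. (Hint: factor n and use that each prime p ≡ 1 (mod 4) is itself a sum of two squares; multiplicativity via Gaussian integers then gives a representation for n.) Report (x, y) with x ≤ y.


Step 1: Factor n = 47888 = 2^4 · 41 · 73.
Step 2: Check the mod-4 condition on each prime factor: 2 = 2 (special); 41 ≡ 1 (mod 4), exponent 1; 73 ≡ 1 (mod 4), exponent 1.
All primes ≡ 3 (mod 4) appear to even exponent (or don't appear), so by the two-squares theorem n IS expressible as a sum of two squares.
Step 3: Build a representation. Group n = k² · m with k = 4 and m = 41 · 73 = 2993 (a product of primes ≡ 1 (mod 4)); a representation of m scales to one of n via (k·x)² + (k·y)² = k²(x² + y²). Each prime p ≡ 1 (mod 4) is itself a sum of two squares; find a² by testing p − a² for a perfect square:
  41: 41 − 1² = 40, 41 − 2² = 37, 41 − 3² = 32, 41 − 4² = 25 = 5² ⇒ 41 = 4² + 5².
  73: 73 − 1² = 72, 73 − 2² = 69, 73 − 3² = 64 = 8² ⇒ 73 = 3² + 8².
  Combine using the Brahmagupta–Fibonacci identity (a² + b²)(c² + d²) = (ac − bd)² + (ad + bc)² = (ac + bd)² + (ad − bc)²:
  41 · 73 = 2993: from (4² + 5²)(3² + 8²), take (4·3 − 5·8, 4·8 + 5·3) = (12 − 40, 32 + 15) = (-28, 47); dropping signs (only squares matter) gives (28, 47); check 28² + 47² = 784 + 2209 = 2993 ✓.
  Scale by k = 4: (4·28, 4·47) = (112, 188).
Step 4: Order so x ≤ y and verify: 112² + 188² = 12544 + 35344 = 47888 = n. ✓

n = 47888 = 112² + 188² (one valid representation with x ≤ y).


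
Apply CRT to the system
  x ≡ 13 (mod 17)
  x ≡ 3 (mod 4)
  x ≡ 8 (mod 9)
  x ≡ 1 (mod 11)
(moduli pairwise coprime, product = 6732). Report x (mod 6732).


Product of moduli M = 17 · 4 · 9 · 11 = 6732.
Merge one congruence at a time:
  Start: x ≡ 13 (mod 17).
  Combine with x ≡ 3 (mod 4); new modulus lcm = 68.
    Write x = 13 + 17·t and substitute into x ≡ 3 (mod 4): 17·t ≡ 3 − 13 = -10 (mod 4).
    Reduce coefficients mod 4: 1·t ≡ 2 (mod 4).
    So t ≡ 2 (mod 4).
    Then x = 13 + 17·2 = 47, valid modulo lcm(17, 4) = 68: x ≡ 47 (mod 68).
  Combine with x ≡ 8 (mod 9); new modulus lcm = 612.
    Write x = 47 + 68·t and substitute into x ≡ 8 (mod 9): 68·t ≡ 8 − 47 = -39 (mod 9).
    Reduce coefficients mod 9: 5·t ≡ 6 (mod 9).
    The inverse of 5 mod 9 is 2 (since 5·2 = 10 = 1·9 + 1), so t ≡ 2·6 = 12 ≡ 3 (mod 9).
    Then x = 47 + 68·3 = 251, valid modulo lcm(68, 9) = 612: x ≡ 251 (mod 612).
  Combine with x ≡ 1 (mod 11); new modulus lcm = 6732.
    Write x = 251 + 612·t and substitute into x ≡ 1 (mod 11): 612·t ≡ 1 − 251 = -250 (mod 11).
    Reduce coefficients mod 11: 7·t ≡ 3 (mod 11).
    The inverse of 7 mod 11 is 8 (since 7·8 = 56 = 5·11 + 1), so t ≡ 8·3 = 24 ≡ 2 (mod 11).
    Then x = 251 + 612·2 = 1475, valid modulo lcm(612, 11) = 6732: x ≡ 1475 (mod 6732).
Verify against each original: 1475 mod 17 = 13, 1475 mod 4 = 3, 1475 mod 9 = 8, 1475 mod 11 = 1.

x ≡ 1475 (mod 6732).


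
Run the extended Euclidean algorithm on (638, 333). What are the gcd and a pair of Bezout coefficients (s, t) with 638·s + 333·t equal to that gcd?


Euclidean algorithm on (638, 333) — divide until remainder is 0:
  638 = 1 · 333 + 305
  333 = 1 · 305 + 28
  305 = 10 · 28 + 25
  28 = 1 · 25 + 3
  25 = 8 · 3 + 1
  3 = 3 · 1 + 0
gcd(638, 333) = 1.
Track Bezout coefficients alongside the remainders: start with r₀ = 638 = a·1 + b·0 (s = 1, t = 0) and r₁ = 333 = a·0 + b·1 (s = 0, t = 1); each new remainder r_{k+1} = r_{k-1} − q_k·r_k inherits s_{k+1} = s_{k-1} − q_k·s_k, t_{k+1} = t_{k-1} − q_k·t_k, so r_k = a·s_k + b·t_k at every step:
  q = 1: r = 305, s = 1 − 1·0 = 1, t = 0 − 1·1 = -1  (check: 638·1 + 333·(-1) = 305)
  q = 1: r = 28, s = 0 − 1·1 = -1, t = 1 − 1·(-1) = 2  (check: 638·(-1) + 333·2 = 28)
  q = 10: r = 25, s = 1 − 10·(-1) = 11, t = -1 − 10·2 = -21  (check: 638·11 + 333·(-21) = 25)
  q = 1: r = 3, s = -1 − 1·11 = -12, t = 2 − 1·(-21) = 23  (check: 638·(-12) + 333·23 = 3)
  q = 8: r = 1, s = 11 − 8·(-12) = 107, t = -21 − 8·23 = -205  (check: 638·107 + 333·(-205) = 1)
The row with r = 1 (the gcd) gives the Bezout coefficients s = 107, t = -205.
Result: 638 · (107) + 333 · (-205) = 1.

gcd(638, 333) = 1; s = 107, t = -205 (check: 638·107 + 333·(-205) = 1).


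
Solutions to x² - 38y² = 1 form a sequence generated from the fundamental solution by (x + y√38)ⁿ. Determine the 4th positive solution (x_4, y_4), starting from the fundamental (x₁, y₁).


Step 1: Find the fundamental solution (x₁, y₁) of x² - 38y² = 1.
  Expand √38 as a continued fraction. a₀ = ⌊√38⌋ = 6; iterate m_{k+1} = d_k·a_k − m_k, d_{k+1} = (38 − m_{k+1}²)/d_k, a_{k+1} = ⌊(a₀ + m_{k+1})/d_{k+1}⌋ (starting m₀ = 0, d₀ = 1), with convergents p_k = a_k·p_{k-1} + p_{k-2}, q_k = a_k·q_{k-1} + q_{k-2} (p₋₁ = 1, q₋₁ = 0):
  k = 0: a₀ = 6; p₀/q₀ = 6/1; p₀² − 38·q₀² = 36 − 38 = -2.
  k = 1: m = 6, d = 2, a = ⌊(6 + 6)/2⌋ = 6; p/q = (6·6 + 1)/(6·1 + 0) = 37/6; p² − 38·q² = 1369 − 1368 = 1.
  The first convergent with p² − 38·q² = 1 gives the fundamental solution (x₁, y₁) = (37, 6).
Step 2: Apply the recurrence (x_{n+1}, y_{n+1}) = (x₁x_n + 38y₁y_n, x₁y_n + y₁x_n) repeatedly.
  From (x_1, y_1) = (37, 6): x_2 = 37·37 + 38·6·6 = 2737; y_2 = 37·6 + 6·37 = 444.
  From (x_2, y_2) = (2737, 444): x_3 = 37·2737 + 38·6·444 = 202501; y_3 = 37·444 + 6·2737 = 32850.
  From (x_3, y_3) = (202501, 32850): x_4 = 37·202501 + 38·6·32850 = 14982337; y_4 = 37·32850 + 6·202501 = 2430456.
Step 3: Verify x_4² - 38·y_4² = 224470421981569 - 224470421981568 = 1 (should be 1). ✓

(x_1, y_1) = (37, 6); (x_4, y_4) = (14982337, 2430456).


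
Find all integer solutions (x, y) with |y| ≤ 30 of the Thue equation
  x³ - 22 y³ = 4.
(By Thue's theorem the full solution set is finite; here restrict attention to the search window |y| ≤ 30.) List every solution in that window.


The equation is x³ - 22y³ = 4. For fixed y, x³ = 22·y³ + 4, so a solution requires the RHS to be a perfect cube.
Strategy: iterate y from -30 to 30, compute RHS = 22·y³ + 4, and check whether it is a (positive or negative) perfect cube.
Check small values of y:
  y = 0: RHS = 4 is not a perfect cube.
  y = 1: RHS = 26 is not a perfect cube.
  y = -1: RHS = -18 is not a perfect cube.
  y = 2: RHS = 180 is not a perfect cube.
  y = -2: RHS = -172 is not a perfect cube.
  y = 3: RHS = 598 is not a perfect cube.
  y = -3: RHS = -590 is not a perfect cube.
Continuing the search up to |y| = 30 finds no solutions either.
No (x, y) in the scanned range satisfies the equation.

No integer solutions with |y| ≤ 30.


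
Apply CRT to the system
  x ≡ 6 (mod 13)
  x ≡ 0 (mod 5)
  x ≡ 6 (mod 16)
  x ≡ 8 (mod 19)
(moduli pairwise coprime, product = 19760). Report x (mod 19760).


Product of moduli M = 13 · 5 · 16 · 19 = 19760.
Merge one congruence at a time:
  Start: x ≡ 6 (mod 13).
  Combine with x ≡ 0 (mod 5); new modulus lcm = 65.
    Write x = 6 + 13·t and substitute into x ≡ 0 (mod 5): 13·t ≡ 0 − 6 = -6 (mod 5).
    Reduce coefficients mod 5: 3·t ≡ 4 (mod 5).
    The inverse of 3 mod 5 is 2 (since 3·2 = 6 = 1·5 + 1), so t ≡ 2·4 = 8 ≡ 3 (mod 5).
    Then x = 6 + 13·3 = 45, valid modulo lcm(13, 5) = 65: x ≡ 45 (mod 65).
  Combine with x ≡ 6 (mod 16); new modulus lcm = 1040.
    Write x = 45 + 65·t and substitute into x ≡ 6 (mod 16): 65·t ≡ 6 − 45 = -39 (mod 16).
    Reduce coefficients mod 16: 1·t ≡ 9 (mod 16).
    So t ≡ 9 (mod 16).
    Then x = 45 + 65·9 = 630, valid modulo lcm(65, 16) = 1040: x ≡ 630 (mod 1040).
  Combine with x ≡ 8 (mod 19); new modulus lcm = 19760.
    Write x = 630 + 1040·t and substitute into x ≡ 8 (mod 19): 1040·t ≡ 8 − 630 = -622 (mod 19).
    Reduce coefficients mod 19: 14·t ≡ 5 (mod 19).
    The inverse of 14 mod 19 is 15 (since 14·15 = 210 = 11·19 + 1), so t ≡ 15·5 = 75 ≡ 18 (mod 19).
    Then x = 630 + 1040·18 = 19350, valid modulo lcm(1040, 19) = 19760: x ≡ 19350 (mod 19760).
Verify against each original: 19350 mod 13 = 6, 19350 mod 5 = 0, 19350 mod 16 = 6, 19350 mod 19 = 8.

x ≡ 19350 (mod 19760).


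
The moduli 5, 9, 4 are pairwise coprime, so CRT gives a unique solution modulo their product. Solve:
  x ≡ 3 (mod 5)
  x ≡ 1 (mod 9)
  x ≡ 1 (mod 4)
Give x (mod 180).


Moduli 5, 9, 4 are pairwise coprime; by CRT there is a unique solution modulo M = 5 · 9 · 4 = 180.
Solve pairwise, accumulating the modulus:
  Start with x ≡ 3 (mod 5).
  Combine with x ≡ 1 (mod 9): since gcd(5, 9) = 1, we get a unique residue mod 45.
    Write x = 3 + 5·t and substitute into x ≡ 1 (mod 9): 5·t ≡ 1 − 3 = -2 (mod 9).
    Reduce coefficients mod 9: 5·t ≡ 7 (mod 9).
    The inverse of 5 mod 9 is 2 (since 5·2 = 10 = 1·9 + 1), so t ≡ 2·7 = 14 ≡ 5 (mod 9).
    Then x = 3 + 5·5 = 28, valid modulo lcm(5, 9) = 45: x ≡ 28 (mod 45).
  Combine with x ≡ 1 (mod 4): since gcd(45, 4) = 1, we get a unique residue mod 180.
    Write x = 28 + 45·t and substitute into x ≡ 1 (mod 4): 45·t ≡ 1 − 28 = -27 (mod 4).
    Reduce coefficients mod 4: 1·t ≡ 1 (mod 4).
    So t ≡ 1 (mod 4).
    Then x = 28 + 45·1 = 73, valid modulo lcm(45, 4) = 180: x ≡ 73 (mod 180).
Verify: 73 mod 5 = 3 ✓, 73 mod 9 = 1 ✓, 73 mod 4 = 1 ✓.

x ≡ 73 (mod 180).


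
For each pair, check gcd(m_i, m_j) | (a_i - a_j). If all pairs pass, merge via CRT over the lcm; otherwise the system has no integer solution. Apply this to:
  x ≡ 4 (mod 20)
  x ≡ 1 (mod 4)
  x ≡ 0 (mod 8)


Moduli 20, 4, 8 are not pairwise coprime, so CRT works modulo lcm(m_i) when all pairwise compatibility conditions hold.
Pairwise compatibility: gcd(m_i, m_j) must divide a_i - a_j for every pair.
Merge one congruence at a time:
  Start: x ≡ 4 (mod 20).
  Combine with x ≡ 1 (mod 4): gcd(20, 4) = 4, and 1 - 4 = -3 is NOT divisible by 4.
    ⇒ system is inconsistent (no integer solution).

No solution (the system is inconsistent).


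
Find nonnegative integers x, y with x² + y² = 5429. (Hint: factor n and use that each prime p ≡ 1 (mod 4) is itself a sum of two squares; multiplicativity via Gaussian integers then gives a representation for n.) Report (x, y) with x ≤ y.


Step 1: Factor n = 5429 = 61 · 89.
Step 2: Check the mod-4 condition on each prime factor: 61 ≡ 1 (mod 4), exponent 1; 89 ≡ 1 (mod 4), exponent 1.
All primes ≡ 3 (mod 4) appear to even exponent (or don't appear), so by the two-squares theorem n IS expressible as a sum of two squares.
Step 3: Build a representation. Here n = 61 · 89 is a product of primes ≡ 1 (mod 4). Each prime p ≡ 1 (mod 4) is itself a sum of two squares; find a² by testing p − a² for a perfect square:
  61: 61 − 1² = 60, 61 − 2² = 57, 61 − 3² = 52, 61 − 4² = 45, 61 − 5² = 36 = 6² ⇒ 61 = 5² + 6².
  89: 89 − 1² = 88, 89 − 2² = 85, 89 − 3² = 80, 89 − 4² = 73, 89 − 5² = 64 = 8² ⇒ 89 = 5² + 8².
  Combine using the Brahmagupta–Fibonacci identity (a² + b²)(c² + d²) = (ac − bd)² + (ad + bc)² = (ac + bd)² + (ad − bc)²:
  61 · 89 = 5429: from (5² + 6²)(5² + 8²), take (5·5 − 6·8, 5·8 + 6·5) = (25 − 48, 40 + 30) = (-23, 70); dropping signs (only squares matter) gives (23, 70); check 23² + 70² = 529 + 4900 = 5429 ✓.
Step 4: Order so x ≤ y and verify: 23² + 70² = 529 + 4900 = 5429 = n. ✓

n = 5429 = 23² + 70² (one valid representation with x ≤ y).


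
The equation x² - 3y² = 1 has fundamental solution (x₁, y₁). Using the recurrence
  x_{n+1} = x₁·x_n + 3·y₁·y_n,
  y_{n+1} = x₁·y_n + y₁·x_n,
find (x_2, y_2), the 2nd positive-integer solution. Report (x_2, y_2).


Step 1: Find the fundamental solution (x₁, y₁) of x² - 3y² = 1.
  Expand √3 as a continued fraction. a₀ = ⌊√3⌋ = 1; iterate m_{k+1} = d_k·a_k − m_k, d_{k+1} = (3 − m_{k+1}²)/d_k, a_{k+1} = ⌊(a₀ + m_{k+1})/d_{k+1}⌋ (starting m₀ = 0, d₀ = 1), with convergents p_k = a_k·p_{k-1} + p_{k-2}, q_k = a_k·q_{k-1} + q_{k-2} (p₋₁ = 1, q₋₁ = 0):
  k = 0: a₀ = 1; p₀/q₀ = 1/1; p₀² − 3·q₀² = 1 − 3 = -2.
  k = 1: m = 1, d = 2, a = ⌊(1 + 1)/2⌋ = 1; p/q = (1·1 + 1)/(1·1 + 0) = 2/1; p² − 3·q² = 4 − 3 = 1.
  The first convergent with p² − 3·q² = 1 gives the fundamental solution (x₁, y₁) = (2, 1).
Step 2: Apply the recurrence (x_{n+1}, y_{n+1}) = (x₁x_n + 3y₁y_n, x₁y_n + y₁x_n) repeatedly.
  From (x_1, y_1) = (2, 1): x_2 = 2·2 + 3·1·1 = 7; y_2 = 2·1 + 1·2 = 4.
Step 3: Verify x_2² - 3·y_2² = 49 - 48 = 1 (should be 1). ✓

(x_1, y_1) = (2, 1); (x_2, y_2) = (7, 4).


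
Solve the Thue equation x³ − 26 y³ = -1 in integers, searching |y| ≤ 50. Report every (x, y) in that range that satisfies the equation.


The equation is x³ - 26y³ = -1. For fixed y, x³ = 26·y³ − 1, so a solution requires the RHS to be a perfect cube.
Strategy: iterate y from -50 to 50, compute RHS = 26·y³ − 1, and check whether it is a (positive or negative) perfect cube.
Check small values of y:
  y = 0: RHS = -1 = (-1)³ ⇒ x = -1 works.
  y = 1: RHS = 25 is not a perfect cube.
  y = -1: RHS = -27 = (-3)³ ⇒ x = -3 works.
  y = 2: RHS = 207 is not a perfect cube.
  y = -2: RHS = -209 is not a perfect cube.
  y = 3: RHS = 701 is not a perfect cube.
  y = -3: RHS = -703 is not a perfect cube.
Continuing the search up to |y| = 50 finds no further solutions beyond those listed.
Collected solutions: (-1, 0), (-3, -1).

Solutions (with |y| ≤ 50): (-1, 0), (-3, -1).


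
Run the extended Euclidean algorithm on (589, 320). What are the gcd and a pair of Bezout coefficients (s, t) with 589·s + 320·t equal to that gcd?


Euclidean algorithm on (589, 320) — divide until remainder is 0:
  589 = 1 · 320 + 269
  320 = 1 · 269 + 51
  269 = 5 · 51 + 14
  51 = 3 · 14 + 9
  14 = 1 · 9 + 5
  9 = 1 · 5 + 4
  5 = 1 · 4 + 1
  4 = 4 · 1 + 0
gcd(589, 320) = 1.
Track Bezout coefficients alongside the remainders: start with r₀ = 589 = a·1 + b·0 (s = 1, t = 0) and r₁ = 320 = a·0 + b·1 (s = 0, t = 1); each new remainder r_{k+1} = r_{k-1} − q_k·r_k inherits s_{k+1} = s_{k-1} − q_k·s_k, t_{k+1} = t_{k-1} − q_k·t_k, so r_k = a·s_k + b·t_k at every step:
  q = 1: r = 269, s = 1 − 1·0 = 1, t = 0 − 1·1 = -1  (check: 589·1 + 320·(-1) = 269)
  q = 1: r = 51, s = 0 − 1·1 = -1, t = 1 − 1·(-1) = 2  (check: 589·(-1) + 320·2 = 51)
  q = 5: r = 14, s = 1 − 5·(-1) = 6, t = -1 − 5·2 = -11  (check: 589·6 + 320·(-11) = 14)
  q = 3: r = 9, s = -1 − 3·6 = -19, t = 2 − 3·(-11) = 35  (check: 589·(-19) + 320·35 = 9)
  q = 1: r = 5, s = 6 − 1·(-19) = 25, t = -11 − 1·35 = -46  (check: 589·25 + 320·(-46) = 5)
  q = 1: r = 4, s = -19 − 1·25 = -44, t = 35 − 1·(-46) = 81  (check: 589·(-44) + 320·81 = 4)
  q = 1: r = 1, s = 25 − 1·(-44) = 69, t = -46 − 1·81 = -127  (check: 589·69 + 320·(-127) = 1)
The row with r = 1 (the gcd) gives the Bezout coefficients s = 69, t = -127.
Result: 589 · (69) + 320 · (-127) = 1.

gcd(589, 320) = 1; s = 69, t = -127 (check: 589·69 + 320·(-127) = 1).


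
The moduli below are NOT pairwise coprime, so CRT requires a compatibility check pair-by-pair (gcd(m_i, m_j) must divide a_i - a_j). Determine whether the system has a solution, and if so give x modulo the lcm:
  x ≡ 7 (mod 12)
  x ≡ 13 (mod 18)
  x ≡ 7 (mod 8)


Moduli 12, 18, 8 are not pairwise coprime, so CRT works modulo lcm(m_i) when all pairwise compatibility conditions hold.
Pairwise compatibility: gcd(m_i, m_j) must divide a_i - a_j for every pair.
Merge one congruence at a time:
  Start: x ≡ 7 (mod 12).
  Combine with x ≡ 13 (mod 18): gcd(12, 18) = 6; 13 - 7 = 6, which IS divisible by 6, so compatible.
    Write x = 7 + 12·t and substitute into x ≡ 13 (mod 18): 12·t ≡ 13 − 7 = 6 (mod 18).
    Divide the congruence (and modulus) by g = 6: 2·t ≡ 1 (mod 3).
    The inverse of 2 mod 3 is 2 (since 2·2 = 4 = 1·3 + 1), so t ≡ 2·1 = 2 ≡ 2 (mod 3).
    Then x = 7 + 12·2 = 31, valid modulo lcm(12, 18) = 36: x ≡ 31 (mod 36).
  Combine with x ≡ 7 (mod 8): gcd(36, 8) = 4; 7 - 31 = -24, which IS divisible by 4, so compatible.
    Write x = 31 + 36·t and substitute into x ≡ 7 (mod 8): 36·t ≡ 7 − 31 = -24 (mod 8).
    Divide the congruence (and modulus) by g = 4: 9·t ≡ -6 (mod 2).
    Reduce coefficients mod 2: 1·t ≡ 0 (mod 2).
    So t ≡ 0 (mod 2).
    Then x = 31 + 36·0 = 31, valid modulo lcm(36, 8) = 72: x ≡ 31 (mod 72).
Verify: 31 mod 12 = 7, 31 mod 18 = 13, 31 mod 8 = 7.

x ≡ 31 (mod 72).
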